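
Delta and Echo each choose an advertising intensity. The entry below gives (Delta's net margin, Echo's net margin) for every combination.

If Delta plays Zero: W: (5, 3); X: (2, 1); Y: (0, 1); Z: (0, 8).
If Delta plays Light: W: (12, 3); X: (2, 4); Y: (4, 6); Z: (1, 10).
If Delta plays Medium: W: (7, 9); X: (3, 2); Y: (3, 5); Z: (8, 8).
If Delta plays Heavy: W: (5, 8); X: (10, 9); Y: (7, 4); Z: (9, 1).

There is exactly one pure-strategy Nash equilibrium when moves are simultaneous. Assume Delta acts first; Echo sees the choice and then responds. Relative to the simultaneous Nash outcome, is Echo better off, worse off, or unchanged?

unchanged

Work backward from Echo's decision.
- Zero: Echo compares 3, 1, 1, 8 and picks Z; Delta would get 0.
- Light: Echo compares 3, 4, 6, 10 and picks Z; Delta would get 1.
- Medium: Echo compares 9, 2, 5, 8 and picks W; Delta would get 7.
- Heavy: Echo compares 8, 9, 4, 1 and picks X; Delta would get 10.
Maximizing over 0, 1, 7, 10, Delta chooses Heavy. Subgame-perfect outcome: (Heavy, X) with payoffs (10, 9).
Now find the simultaneous Nash equilibrium.
Delta's best replies: W→Light; X→Heavy; Y→Heavy; Z→Heavy.
Echo's best replies: Zero→Z; Light→Z; Medium→W; Heavy→X.
The unique mutual best reply is (Heavy, X), giving (10, 9).
Echo earns 9 sequentially versus 9 at the Nash outcome: unchanged.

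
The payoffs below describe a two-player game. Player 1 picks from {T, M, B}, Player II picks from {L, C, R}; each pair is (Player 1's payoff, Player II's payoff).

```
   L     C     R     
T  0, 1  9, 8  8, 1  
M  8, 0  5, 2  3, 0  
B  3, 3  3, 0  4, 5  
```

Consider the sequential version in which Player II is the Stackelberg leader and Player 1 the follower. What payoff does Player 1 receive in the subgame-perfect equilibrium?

Player 1 best-responds to each possible Player II move:
- L: BR = M, leader payoff 0.
- C: BR = T, leader payoff 8.
- R: BR = T, leader payoff 1.
Among 0, 8, 1, the best is 8 at C. Subgame-perfect outcome: (T, C) with payoffs (9, 8).

9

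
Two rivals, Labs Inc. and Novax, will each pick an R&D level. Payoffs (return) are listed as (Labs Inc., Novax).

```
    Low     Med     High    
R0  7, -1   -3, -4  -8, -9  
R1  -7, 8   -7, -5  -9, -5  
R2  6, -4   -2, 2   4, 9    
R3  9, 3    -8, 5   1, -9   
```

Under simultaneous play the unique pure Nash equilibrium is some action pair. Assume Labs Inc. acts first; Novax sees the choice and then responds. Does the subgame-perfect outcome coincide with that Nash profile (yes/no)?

no

Work backward from Novax's decision.
- R0: BR = Low, leader payoff 7.
- R1: BR = Low, leader payoff -7.
- R2: BR = High, leader payoff 4.
- R3: BR = Med, leader payoff -8.
Maximizing over 7, -7, 4, -8, Labs Inc. chooses R0. Subgame-perfect outcome: (R0, Low) with payoffs (7, -1).
For the simultaneous game, intersect best replies.
Labs Inc.'s best replies: Low→R3; Med→R2; High→R2.
Novax's best replies: R0→Low; R1→Low; R2→High; R3→Med.
Only (R2, High) has each player best-responding; Nash payoffs (4, 9).
Sequential outcome (R0, Low) differs from the Nash profile (R2, High).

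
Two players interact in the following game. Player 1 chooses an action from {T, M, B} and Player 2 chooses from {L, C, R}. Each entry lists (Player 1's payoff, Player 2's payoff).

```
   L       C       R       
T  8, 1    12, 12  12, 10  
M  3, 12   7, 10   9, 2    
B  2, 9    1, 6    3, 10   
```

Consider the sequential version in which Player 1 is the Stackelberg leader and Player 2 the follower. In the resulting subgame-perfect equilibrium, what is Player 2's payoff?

Backward induction with Player 1 moving first.
- T: Player 2 compares 1, 12, 10 and picks C; Player 1 would get 12.
- M: Player 2 compares 12, 10, 2 and picks L; Player 1 would get 3.
- B: Player 2 compares 9, 6, 10 and picks R; Player 1 would get 3.
Player 1's induced payoffs are 12, 3, 3, so Player 1 commits to T. Subgame-perfect outcome: (T, C) with payoffs (12, 12).

12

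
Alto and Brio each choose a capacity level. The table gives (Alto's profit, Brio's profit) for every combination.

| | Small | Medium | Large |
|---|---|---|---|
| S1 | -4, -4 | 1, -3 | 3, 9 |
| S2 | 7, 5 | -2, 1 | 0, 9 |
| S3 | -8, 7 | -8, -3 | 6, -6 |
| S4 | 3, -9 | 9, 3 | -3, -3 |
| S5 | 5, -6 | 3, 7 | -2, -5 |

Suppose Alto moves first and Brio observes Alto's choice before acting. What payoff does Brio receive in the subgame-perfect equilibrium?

3

Work backward from Brio's decision.
- S1 → Brio plays Large (best of -4, -3, 9); Alto gets 3.
- S2 → Brio plays Large (best of 5, 1, 9); Alto gets 0.
- S3 → Brio plays Small (best of 7, -3, -6); Alto gets -8.
- S4 → Brio plays Medium (best of -9, 3, -3); Alto gets 9.
- S5 → Brio plays Medium (best of -6, 7, -5); Alto gets 3.
Alto's induced payoffs are 3, 0, -8, 9, 3, so Alto commits to S4. Subgame-perfect outcome: (S4, Medium) with payoffs (9, 3).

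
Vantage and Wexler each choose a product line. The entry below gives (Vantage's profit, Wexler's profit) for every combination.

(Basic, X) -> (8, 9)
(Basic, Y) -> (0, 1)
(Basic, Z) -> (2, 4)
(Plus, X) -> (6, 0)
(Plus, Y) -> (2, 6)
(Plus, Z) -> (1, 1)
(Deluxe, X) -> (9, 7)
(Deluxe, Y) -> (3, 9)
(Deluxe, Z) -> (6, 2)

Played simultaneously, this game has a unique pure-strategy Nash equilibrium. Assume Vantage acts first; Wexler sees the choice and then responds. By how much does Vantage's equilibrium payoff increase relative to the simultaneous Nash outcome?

5

Solve by backward induction (Vantage leads).
- Basic: Wexler compares 9, 1, 4 and picks X; Vantage would get 8.
- Plus: Wexler compares 0, 6, 1 and picks Y; Vantage would get 2.
- Deluxe: Wexler compares 7, 9, 2 and picks Y; Vantage would get 3.
Vantage's induced payoffs are 8, 2, 3, so Vantage commits to Basic. Subgame-perfect outcome: (Basic, X) with payoffs (8, 9).
For the simultaneous game, intersect best replies.
Vantage's best replies: X→Deluxe; Y→Deluxe; Z→Deluxe.
Wexler's best replies: Basic→X; Plus→Y; Deluxe→Y.
Only (Deluxe, Y) has each player best-responding; Nash payoffs (3, 9).
Vantage's commitment gain: 8 − 3 = 5.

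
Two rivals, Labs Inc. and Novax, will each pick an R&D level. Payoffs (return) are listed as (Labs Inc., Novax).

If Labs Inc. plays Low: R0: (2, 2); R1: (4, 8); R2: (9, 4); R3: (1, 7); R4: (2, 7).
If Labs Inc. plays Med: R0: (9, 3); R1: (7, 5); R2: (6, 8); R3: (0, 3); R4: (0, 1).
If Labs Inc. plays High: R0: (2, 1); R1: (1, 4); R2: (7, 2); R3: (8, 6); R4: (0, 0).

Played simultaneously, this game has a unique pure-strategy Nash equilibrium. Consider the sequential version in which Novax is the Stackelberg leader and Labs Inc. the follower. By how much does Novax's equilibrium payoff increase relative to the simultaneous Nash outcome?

1

Solve by backward induction (Novax leads).
- R0 → Labs Inc. plays Med (best of 2, 9, 2); Novax gets 3.
- R1 → Labs Inc. plays Med (best of 4, 7, 1); Novax gets 5.
- R2 → Labs Inc. plays Low (best of 9, 6, 7); Novax gets 4.
- R3 → Labs Inc. plays High (best of 1, 0, 8); Novax gets 6.
- R4 → Labs Inc. plays Low (best of 2, 0, 0); Novax gets 7.
Among 3, 5, 4, 6, 7, the best is 7 at R4. Subgame-perfect outcome: (Low, R4) with payoffs (2, 7).
For the simultaneous game, intersect best replies.
Labs Inc.'s best replies: R0→Med; R1→Med; R2→Low; R3→High; R4→Low.
Novax's best replies: Low→R1; Med→R2; High→R3.
The unique mutual best reply is (High, R3), giving (8, 6).
Novax's commitment gain: 7 − 6 = 1.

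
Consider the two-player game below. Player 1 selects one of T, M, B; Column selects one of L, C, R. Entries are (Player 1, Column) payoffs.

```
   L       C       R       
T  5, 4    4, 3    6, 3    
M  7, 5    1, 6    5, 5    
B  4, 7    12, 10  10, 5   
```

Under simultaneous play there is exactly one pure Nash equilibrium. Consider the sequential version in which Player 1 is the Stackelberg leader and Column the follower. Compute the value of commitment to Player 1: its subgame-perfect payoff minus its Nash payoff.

Backward induction with Player 1 moving first.
- T → Column plays L (best of 4, 3, 3); Player 1 gets 5.
- M → Column plays C (best of 5, 6, 5); Player 1 gets 1.
- B → Column plays C (best of 7, 10, 5); Player 1 gets 12.
Among 5, 1, 12, the best is 12 at B. Subgame-perfect outcome: (B, C) with payoffs (12, 10).
For the simultaneous game, intersect best replies.
Player 1's best replies: L→M; C→B; R→B.
Column's best replies: T→L; M→C; B→C.
Only (B, C) has each player best-responding; Nash payoffs (12, 10).
Player 1's commitment gain: 12 − 12 = 0.

0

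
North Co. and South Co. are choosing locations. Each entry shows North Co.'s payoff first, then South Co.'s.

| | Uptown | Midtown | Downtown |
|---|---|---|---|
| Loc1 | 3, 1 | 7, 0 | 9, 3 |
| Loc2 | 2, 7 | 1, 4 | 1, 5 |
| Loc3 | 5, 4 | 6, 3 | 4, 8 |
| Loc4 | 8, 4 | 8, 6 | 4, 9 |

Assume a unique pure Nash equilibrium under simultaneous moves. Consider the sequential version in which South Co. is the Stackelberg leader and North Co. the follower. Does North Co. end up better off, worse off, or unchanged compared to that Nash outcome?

worse off

North Co. best-responds to each possible South Co. move:
- Uptown → North Co. plays Loc4 (best of 3, 2, 5, 8); South Co. gets 4.
- Midtown → North Co. plays Loc4 (best of 7, 1, 6, 8); South Co. gets 6.
- Downtown → North Co. plays Loc1 (best of 9, 1, 4, 4); South Co. gets 3.
Maximizing over 4, 6, 3, South Co. chooses Midtown. Subgame-perfect outcome: (Loc4, Midtown) with payoffs (8, 6).
Now find the simultaneous Nash equilibrium.
North Co.'s best replies: Uptown→Loc4; Midtown→Loc4; Downtown→Loc1.
South Co.'s best replies: Loc1→Downtown; Loc2→Uptown; Loc3→Downtown; Loc4→Downtown.
The unique mutual best reply is (Loc1, Downtown), giving (9, 3).
North Co. earns 8 sequentially versus 9 at the Nash outcome: worse off.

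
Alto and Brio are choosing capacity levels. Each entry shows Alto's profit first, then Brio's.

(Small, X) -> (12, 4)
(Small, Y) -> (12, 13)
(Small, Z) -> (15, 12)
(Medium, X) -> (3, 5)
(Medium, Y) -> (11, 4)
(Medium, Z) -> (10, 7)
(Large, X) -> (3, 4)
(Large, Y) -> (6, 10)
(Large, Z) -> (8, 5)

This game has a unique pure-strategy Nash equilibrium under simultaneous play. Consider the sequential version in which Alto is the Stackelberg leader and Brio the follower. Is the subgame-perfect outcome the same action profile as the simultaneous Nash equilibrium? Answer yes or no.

Work backward from Brio's decision.
- Small → Brio plays Y (best of 4, 13, 12); Alto gets 12.
- Medium → Brio plays Z (best of 5, 4, 7); Alto gets 10.
- Large → Brio plays Y (best of 4, 10, 5); Alto gets 6.
Alto's induced payoffs are 12, 10, 6, so Alto commits to Small. Subgame-perfect outcome: (Small, Y) with payoffs (12, 13).
Under simultaneous play:
Alto's best replies: X→Small; Y→Small; Z→Small.
Brio's best replies: Small→Y; Medium→Z; Large→Y.
The unique mutual best reply is (Small, Y), giving (12, 13).
Sequential outcome (Small, Y) coincides with the Nash profile (Small, Y).

yes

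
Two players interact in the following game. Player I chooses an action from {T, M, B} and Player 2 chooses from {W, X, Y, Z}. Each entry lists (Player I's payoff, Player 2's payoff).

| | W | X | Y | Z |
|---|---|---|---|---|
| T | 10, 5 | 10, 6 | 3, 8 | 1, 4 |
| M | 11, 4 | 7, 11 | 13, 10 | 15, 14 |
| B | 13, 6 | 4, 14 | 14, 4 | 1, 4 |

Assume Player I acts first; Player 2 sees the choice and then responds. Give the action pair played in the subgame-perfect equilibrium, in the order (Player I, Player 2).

(M, Z)

Solve by backward induction (Player I leads).
- T: Player 2 compares 5, 6, 8, 4 and picks Y; Player I would get 3.
- M: Player 2 compares 4, 11, 10, 14 and picks Z; Player I would get 15.
- B: Player 2 compares 6, 14, 4, 4 and picks X; Player I would get 4.
Player I's induced payoffs are 3, 15, 4, so Player I commits to M. Subgame-perfect outcome: (M, Z) with payoffs (15, 14).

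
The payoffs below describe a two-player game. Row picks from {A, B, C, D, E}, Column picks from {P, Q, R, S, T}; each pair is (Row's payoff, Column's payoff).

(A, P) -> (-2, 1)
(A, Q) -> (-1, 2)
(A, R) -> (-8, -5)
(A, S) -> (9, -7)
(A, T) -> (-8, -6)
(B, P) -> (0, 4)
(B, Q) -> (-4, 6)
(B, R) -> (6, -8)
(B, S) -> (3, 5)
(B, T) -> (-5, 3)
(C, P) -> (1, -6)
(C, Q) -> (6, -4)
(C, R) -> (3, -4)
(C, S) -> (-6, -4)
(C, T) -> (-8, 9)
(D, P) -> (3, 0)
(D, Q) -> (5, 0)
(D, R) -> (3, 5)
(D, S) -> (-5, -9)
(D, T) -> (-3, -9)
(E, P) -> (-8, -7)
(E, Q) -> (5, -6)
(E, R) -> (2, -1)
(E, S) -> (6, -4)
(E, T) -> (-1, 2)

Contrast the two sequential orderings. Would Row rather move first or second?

If Row leads: Column's best replies are A→Q, B→Q, C→T, D→R, E→T; Row's induced payoffs -1, -4, -8, 3, -1; outcome (D, R), payoffs (3, 5).
If Column leads: Row's best replies are P→D, Q→C, R→B, S→A, T→E; Column's induced payoffs 0, -4, -8, -7, 2; outcome (E, T), payoffs (-1, 2).
Row gets 3 moving first and -1 moving second, so Row prefers to move first.

first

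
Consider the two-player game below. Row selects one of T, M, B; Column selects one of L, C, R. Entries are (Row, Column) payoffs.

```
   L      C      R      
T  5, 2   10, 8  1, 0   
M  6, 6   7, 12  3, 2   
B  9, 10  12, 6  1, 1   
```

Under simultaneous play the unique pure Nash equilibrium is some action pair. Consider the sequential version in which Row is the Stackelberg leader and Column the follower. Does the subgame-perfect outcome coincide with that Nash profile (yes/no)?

no

Column best-responds to each possible Row move:
- T: Column compares 2, 8, 0 and picks C; Row would get 10.
- M: Column compares 6, 12, 2 and picks C; Row would get 7.
- B: Column compares 10, 6, 1 and picks L; Row would get 9.
Row's induced payoffs are 10, 7, 9, so Row commits to T. Subgame-perfect outcome: (T, C) with payoffs (10, 8).
Now find the simultaneous Nash equilibrium.
Row's best replies: L→B; C→B; R→M.
Column's best replies: T→C; M→C; B→L.
The unique mutual best reply is (B, L), giving (9, 10).
Sequential outcome (T, C) differs from the Nash profile (B, L).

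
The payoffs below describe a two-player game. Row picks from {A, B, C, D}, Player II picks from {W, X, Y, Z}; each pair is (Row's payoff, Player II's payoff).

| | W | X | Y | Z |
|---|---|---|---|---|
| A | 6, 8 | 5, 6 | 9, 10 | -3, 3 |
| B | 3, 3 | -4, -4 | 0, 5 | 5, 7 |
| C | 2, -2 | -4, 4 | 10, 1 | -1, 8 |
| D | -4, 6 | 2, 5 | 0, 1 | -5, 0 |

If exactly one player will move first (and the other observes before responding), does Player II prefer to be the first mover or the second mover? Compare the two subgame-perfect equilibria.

If Row leads: Player II's best replies are A→Y, B→Z, C→Z, D→W; Row's induced payoffs 9, 5, -1, -4; outcome (A, Y), payoffs (9, 10).
If Player II leads: Row's best replies are W→A, X→A, Y→C, Z→B; Player II's induced payoffs 8, 6, 1, 7; outcome (A, W), payoffs (6, 8).
Player II gets 8 moving first and 10 moving second, so Player II prefers to move second.

second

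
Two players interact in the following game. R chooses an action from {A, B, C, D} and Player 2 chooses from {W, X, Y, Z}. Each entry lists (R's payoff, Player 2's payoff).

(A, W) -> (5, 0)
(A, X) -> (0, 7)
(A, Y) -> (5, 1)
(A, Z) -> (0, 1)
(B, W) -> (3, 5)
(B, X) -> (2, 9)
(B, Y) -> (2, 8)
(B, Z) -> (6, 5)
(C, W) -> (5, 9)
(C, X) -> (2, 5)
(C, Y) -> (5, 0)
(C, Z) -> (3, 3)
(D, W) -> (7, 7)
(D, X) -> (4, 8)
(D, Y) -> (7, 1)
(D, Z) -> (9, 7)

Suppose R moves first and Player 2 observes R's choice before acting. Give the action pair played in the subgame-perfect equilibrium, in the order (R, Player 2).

(C, W)

Solve by backward induction (R leads).
- A: Player 2 compares 0, 7, 1, 1 and picks X; R would get 0.
- B: Player 2 compares 5, 9, 8, 5 and picks X; R would get 2.
- C: Player 2 compares 9, 5, 0, 3 and picks W; R would get 5.
- D: Player 2 compares 7, 8, 1, 7 and picks X; R would get 4.
Maximizing over 0, 2, 5, 4, R chooses C. Subgame-perfect outcome: (C, W) with payoffs (5, 9).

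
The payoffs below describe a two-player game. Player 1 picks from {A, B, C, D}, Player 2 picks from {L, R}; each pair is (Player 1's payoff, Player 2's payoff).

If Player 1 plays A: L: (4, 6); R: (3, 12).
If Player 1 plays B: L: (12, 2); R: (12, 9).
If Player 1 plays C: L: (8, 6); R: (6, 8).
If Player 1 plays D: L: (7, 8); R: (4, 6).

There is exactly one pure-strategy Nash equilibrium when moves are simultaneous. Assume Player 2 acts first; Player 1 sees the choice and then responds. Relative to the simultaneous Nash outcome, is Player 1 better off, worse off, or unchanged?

Backward induction with Player 2 moving first.
- L: Player 1 compares 4, 12, 8, 7 and picks B; Player 2 would get 2.
- R: Player 1 compares 3, 12, 6, 4 and picks B; Player 2 would get 9.
Player 2's induced payoffs are 2, 9, so Player 2 commits to R. Subgame-perfect outcome: (B, R) with payoffs (12, 9).
Now find the simultaneous Nash equilibrium.
Player 1's best replies: L→B; R→B.
Player 2's best replies: A→R; B→R; C→R; D→L.
Only (B, R) has each player best-responding; Nash payoffs (12, 9).
Player 1 earns 12 sequentially versus 12 at the Nash outcome: unchanged.

unchanged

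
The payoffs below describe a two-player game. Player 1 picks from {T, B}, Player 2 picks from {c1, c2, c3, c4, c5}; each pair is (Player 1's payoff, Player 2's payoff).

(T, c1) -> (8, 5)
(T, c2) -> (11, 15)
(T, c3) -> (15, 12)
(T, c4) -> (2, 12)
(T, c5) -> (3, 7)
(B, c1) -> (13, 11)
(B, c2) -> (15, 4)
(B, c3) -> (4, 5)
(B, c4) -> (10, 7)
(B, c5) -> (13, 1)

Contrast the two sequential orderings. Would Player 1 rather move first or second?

second

If Player 1 leads: Player 2's best replies are T→c2, B→c1; Player 1's induced payoffs 11, 13; outcome (B, c1), payoffs (13, 11).
If Player 2 leads: Player 1's best replies are c1→B, c2→B, c3→T, c4→B, c5→B; Player 2's induced payoffs 11, 4, 12, 7, 1; outcome (T, c3), payoffs (15, 12).
Player 1 gets 13 moving first and 15 moving second, so Player 1 prefers to move second.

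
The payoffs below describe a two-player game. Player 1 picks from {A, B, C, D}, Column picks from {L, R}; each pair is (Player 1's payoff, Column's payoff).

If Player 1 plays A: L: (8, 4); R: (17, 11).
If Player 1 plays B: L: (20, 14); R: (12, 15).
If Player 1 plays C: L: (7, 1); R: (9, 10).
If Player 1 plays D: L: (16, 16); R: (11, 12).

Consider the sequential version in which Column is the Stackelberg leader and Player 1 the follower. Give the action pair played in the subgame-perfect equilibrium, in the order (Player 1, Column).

(B, L)

Player 1 best-responds to each possible Column move:
- L: Player 1 compares 8, 20, 7, 16 and picks B; Column would get 14.
- R: Player 1 compares 17, 12, 9, 11 and picks A; Column would get 11.
Column's induced payoffs are 14, 11, so Column commits to L. Subgame-perfect outcome: (B, L) with payoffs (20, 14).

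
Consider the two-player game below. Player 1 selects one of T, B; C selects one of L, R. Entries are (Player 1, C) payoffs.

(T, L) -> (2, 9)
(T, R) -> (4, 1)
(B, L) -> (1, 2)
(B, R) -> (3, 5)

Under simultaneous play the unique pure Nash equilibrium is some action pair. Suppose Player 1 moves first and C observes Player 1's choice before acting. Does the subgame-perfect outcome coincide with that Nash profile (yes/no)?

no

Backward induction with Player 1 moving first.
- T → C plays L (best of 9, 1); Player 1 gets 2.
- B → C plays R (best of 2, 5); Player 1 gets 3.
Maximizing over 2, 3, Player 1 chooses B. Subgame-perfect outcome: (B, R) with payoffs (3, 5).
Now find the simultaneous Nash equilibrium.
Player 1's best replies: L→T; R→T.
C's best replies: T→L; B→R.
Only (T, L) has each player best-responding; Nash payoffs (2, 9).
Sequential outcome (B, R) differs from the Nash profile (T, L).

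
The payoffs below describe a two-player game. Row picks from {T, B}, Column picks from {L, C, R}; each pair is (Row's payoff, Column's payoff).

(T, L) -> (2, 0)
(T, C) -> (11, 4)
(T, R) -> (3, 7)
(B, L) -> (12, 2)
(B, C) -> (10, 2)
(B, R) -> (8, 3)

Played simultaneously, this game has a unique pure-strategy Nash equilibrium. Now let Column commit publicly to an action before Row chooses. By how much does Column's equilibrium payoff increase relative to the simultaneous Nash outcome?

1

Row best-responds to each possible Column move:
- L: Row compares 2, 12 and picks B; Column would get 2.
- C: Row compares 11, 10 and picks T; Column would get 4.
- R: Row compares 3, 8 and picks B; Column would get 3.
Maximizing over 2, 4, 3, Column chooses C. Subgame-perfect outcome: (T, C) with payoffs (11, 4).
For the simultaneous game, intersect best replies.
Row's best replies: L→B; C→T; R→B.
Column's best replies: T→R; B→R.
The unique mutual best reply is (B, R), giving (8, 3).
Column's commitment gain: 4 − 3 = 1.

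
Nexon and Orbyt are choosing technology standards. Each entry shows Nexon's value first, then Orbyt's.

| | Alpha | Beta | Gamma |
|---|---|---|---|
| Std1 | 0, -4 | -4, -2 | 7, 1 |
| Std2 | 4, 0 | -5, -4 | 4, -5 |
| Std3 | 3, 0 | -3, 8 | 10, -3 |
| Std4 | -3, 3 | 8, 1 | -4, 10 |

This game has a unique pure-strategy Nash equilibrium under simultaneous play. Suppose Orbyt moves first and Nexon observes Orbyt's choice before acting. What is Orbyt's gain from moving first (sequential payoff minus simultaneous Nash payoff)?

1

Solve by backward induction (Orbyt leads).
- Alpha: BR = Std2, leader payoff 0.
- Beta: BR = Std4, leader payoff 1.
- Gamma: BR = Std3, leader payoff -3.
Maximizing over 0, 1, -3, Orbyt chooses Beta. Subgame-perfect outcome: (Std4, Beta) with payoffs (8, 1).
Under simultaneous play:
Nexon's best replies: Alpha→Std2; Beta→Std4; Gamma→Std3.
Orbyt's best replies: Std1→Gamma; Std2→Alpha; Std3→Beta; Std4→Gamma.
Only (Std2, Alpha) has each player best-responding; Nash payoffs (4, 0).
Orbyt's commitment gain: 1 − 0 = 1.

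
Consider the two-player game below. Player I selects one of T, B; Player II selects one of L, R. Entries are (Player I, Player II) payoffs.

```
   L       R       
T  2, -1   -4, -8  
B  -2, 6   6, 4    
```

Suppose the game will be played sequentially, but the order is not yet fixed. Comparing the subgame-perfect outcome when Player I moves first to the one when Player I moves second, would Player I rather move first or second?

second

If Player I leads: Player II's best replies are T→L, B→L; Player I's induced payoffs 2, -2; outcome (T, L), payoffs (2, -1).
If Player II leads: Player I's best replies are L→T, R→B; Player II's induced payoffs -1, 4; outcome (B, R), payoffs (6, 4).
Player I gets 2 moving first and 6 moving second, so Player I prefers to move second.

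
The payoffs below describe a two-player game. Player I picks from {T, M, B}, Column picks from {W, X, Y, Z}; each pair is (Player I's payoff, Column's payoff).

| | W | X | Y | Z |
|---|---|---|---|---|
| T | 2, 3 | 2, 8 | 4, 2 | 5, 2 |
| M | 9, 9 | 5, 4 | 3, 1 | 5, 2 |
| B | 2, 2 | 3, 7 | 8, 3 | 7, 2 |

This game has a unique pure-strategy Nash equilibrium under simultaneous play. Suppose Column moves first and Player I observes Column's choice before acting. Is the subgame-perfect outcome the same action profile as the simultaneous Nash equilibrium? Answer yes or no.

Player I best-responds to each possible Column move:
- W → Player I plays M (best of 2, 9, 2); Column gets 9.
- X → Player I plays M (best of 2, 5, 3); Column gets 4.
- Y → Player I plays B (best of 4, 3, 8); Column gets 3.
- Z → Player I plays B (best of 5, 5, 7); Column gets 2.
Column's induced payoffs are 9, 4, 3, 2, so Column commits to W. Subgame-perfect outcome: (M, W) with payoffs (9, 9).
Now find the simultaneous Nash equilibrium.
Player I's best replies: W→M; X→M; Y→B; Z→B.
Column's best replies: T→X; M→W; B→X.
Only (M, W) has each player best-responding; Nash payoffs (9, 9).
Sequential outcome (M, W) coincides with the Nash profile (M, W).

yes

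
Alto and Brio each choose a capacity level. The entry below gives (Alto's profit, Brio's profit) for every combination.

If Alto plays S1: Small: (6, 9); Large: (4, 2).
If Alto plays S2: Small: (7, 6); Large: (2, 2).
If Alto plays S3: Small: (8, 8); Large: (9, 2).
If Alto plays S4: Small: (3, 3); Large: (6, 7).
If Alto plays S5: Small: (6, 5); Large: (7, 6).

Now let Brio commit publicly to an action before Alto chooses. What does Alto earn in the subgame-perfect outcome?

8

Alto best-responds to each possible Brio move:
- Small: BR = S3, leader payoff 8.
- Large: BR = S3, leader payoff 2.
Maximizing over 8, 2, Brio chooses Small. Subgame-perfect outcome: (S3, Small) with payoffs (8, 8).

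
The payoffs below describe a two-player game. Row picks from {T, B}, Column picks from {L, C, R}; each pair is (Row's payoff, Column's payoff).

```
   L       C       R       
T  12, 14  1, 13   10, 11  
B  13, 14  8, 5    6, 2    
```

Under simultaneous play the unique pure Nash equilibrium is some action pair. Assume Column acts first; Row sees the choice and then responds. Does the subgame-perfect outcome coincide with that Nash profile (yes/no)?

yes

Work backward from Row's decision.
- L: Row compares 12, 13 and picks B; Column would get 14.
- C: Row compares 1, 8 and picks B; Column would get 5.
- R: Row compares 10, 6 and picks T; Column would get 11.
Maximizing over 14, 5, 11, Column chooses L. Subgame-perfect outcome: (B, L) with payoffs (13, 14).
Under simultaneous play:
Row's best replies: L→B; C→B; R→T.
Column's best replies: T→L; B→L.
The unique mutual best reply is (B, L), giving (13, 14).
Sequential outcome (B, L) coincides with the Nash profile (B, L).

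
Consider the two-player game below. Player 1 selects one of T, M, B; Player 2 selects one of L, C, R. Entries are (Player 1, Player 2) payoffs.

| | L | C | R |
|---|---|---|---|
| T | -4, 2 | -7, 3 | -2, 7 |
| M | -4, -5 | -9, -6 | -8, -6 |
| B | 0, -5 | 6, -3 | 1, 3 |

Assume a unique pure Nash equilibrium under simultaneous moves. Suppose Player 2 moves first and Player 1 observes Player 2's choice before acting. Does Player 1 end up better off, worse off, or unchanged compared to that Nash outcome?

Backward induction with Player 2 moving first.
- L: Player 1 compares -4, -4, 0 and picks B; Player 2 would get -5.
- C: Player 1 compares -7, -9, 6 and picks B; Player 2 would get -3.
- R: Player 1 compares -2, -8, 1 and picks B; Player 2 would get 3.
Maximizing over -5, -3, 3, Player 2 chooses R. Subgame-perfect outcome: (B, R) with payoffs (1, 3).
Under simultaneous play:
Player 1's best replies: L→B; C→B; R→B.
Player 2's best replies: T→R; M→L; B→R.
Only (B, R) has each player best-responding; Nash payoffs (1, 3).
Player 1 earns 1 sequentially versus 1 at the Nash outcome: unchanged.

unchanged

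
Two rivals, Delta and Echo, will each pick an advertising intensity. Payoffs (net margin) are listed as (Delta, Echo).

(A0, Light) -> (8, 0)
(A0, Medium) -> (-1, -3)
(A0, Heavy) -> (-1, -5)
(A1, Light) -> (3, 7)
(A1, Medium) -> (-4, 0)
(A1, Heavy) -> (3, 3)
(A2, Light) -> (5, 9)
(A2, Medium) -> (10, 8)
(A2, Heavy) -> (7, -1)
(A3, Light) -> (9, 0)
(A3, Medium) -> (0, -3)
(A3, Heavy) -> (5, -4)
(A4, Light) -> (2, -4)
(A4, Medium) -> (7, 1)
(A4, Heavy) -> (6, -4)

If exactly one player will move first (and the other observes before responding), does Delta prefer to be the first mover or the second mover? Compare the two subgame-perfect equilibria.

second

If Delta leads: Echo's best replies are A0→Light, A1→Light, A2→Light, A3→Light, A4→Medium; Delta's induced payoffs 8, 3, 5, 9, 7; outcome (A3, Light), payoffs (9, 0).
If Echo leads: Delta's best replies are Light→A3, Medium→A2, Heavy→A2; Echo's induced payoffs 0, 8, -1; outcome (A2, Medium), payoffs (10, 8).
Delta gets 9 moving first and 10 moving second, so Delta prefers to move second.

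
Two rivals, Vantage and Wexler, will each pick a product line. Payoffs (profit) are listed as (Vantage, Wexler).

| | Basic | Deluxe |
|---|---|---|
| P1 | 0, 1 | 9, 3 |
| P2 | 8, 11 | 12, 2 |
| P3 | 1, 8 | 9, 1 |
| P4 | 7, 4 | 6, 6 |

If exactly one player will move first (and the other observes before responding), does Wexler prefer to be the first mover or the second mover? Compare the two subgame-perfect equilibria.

If Vantage leads: Wexler's best replies are P1→Deluxe, P2→Basic, P3→Basic, P4→Deluxe; Vantage's induced payoffs 9, 8, 1, 6; outcome (P1, Deluxe), payoffs (9, 3).
If Wexler leads: Vantage's best replies are Basic→P2, Deluxe→P2; Wexler's induced payoffs 11, 2; outcome (P2, Basic), payoffs (8, 11).
Wexler gets 11 moving first and 3 moving second, so Wexler prefers to move first.

first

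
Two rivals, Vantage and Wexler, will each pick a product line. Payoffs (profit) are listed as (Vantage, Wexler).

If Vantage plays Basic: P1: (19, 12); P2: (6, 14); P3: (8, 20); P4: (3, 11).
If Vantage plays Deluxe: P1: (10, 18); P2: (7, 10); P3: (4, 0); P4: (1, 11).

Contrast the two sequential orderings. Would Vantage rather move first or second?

If Vantage leads: Wexler's best replies are Basic→P3, Deluxe→P1; Vantage's induced payoffs 8, 10; outcome (Deluxe, P1), payoffs (10, 18).
If Wexler leads: Vantage's best replies are P1→Basic, P2→Deluxe, P3→Basic, P4→Basic; Wexler's induced payoffs 12, 10, 20, 11; outcome (Basic, P3), payoffs (8, 20).
Vantage gets 10 moving first and 8 moving second, so Vantage prefers to move first.

first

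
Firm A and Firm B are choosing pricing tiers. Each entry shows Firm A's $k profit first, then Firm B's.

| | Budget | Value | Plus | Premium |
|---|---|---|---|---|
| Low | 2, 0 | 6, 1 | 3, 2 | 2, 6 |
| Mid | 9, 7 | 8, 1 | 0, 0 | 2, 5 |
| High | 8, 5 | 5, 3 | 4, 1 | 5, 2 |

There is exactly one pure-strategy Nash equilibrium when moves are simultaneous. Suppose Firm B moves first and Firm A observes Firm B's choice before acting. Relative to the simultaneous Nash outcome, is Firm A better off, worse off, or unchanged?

unchanged

Backward induction with Firm B moving first.
- Budget: BR = Mid, leader payoff 7.
- Value: BR = Mid, leader payoff 1.
- Plus: BR = High, leader payoff 1.
- Premium: BR = High, leader payoff 2.
Firm B's induced payoffs are 7, 1, 1, 2, so Firm B commits to Budget. Subgame-perfect outcome: (Mid, Budget) with payoffs (9, 7).
Under simultaneous play:
Firm A's best replies: Budget→Mid; Value→Mid; Plus→High; Premium→High.
Firm B's best replies: Low→Premium; Mid→Budget; High→Budget.
The unique mutual best reply is (Mid, Budget), giving (9, 7).
Firm A earns 9 sequentially versus 9 at the Nash outcome: unchanged.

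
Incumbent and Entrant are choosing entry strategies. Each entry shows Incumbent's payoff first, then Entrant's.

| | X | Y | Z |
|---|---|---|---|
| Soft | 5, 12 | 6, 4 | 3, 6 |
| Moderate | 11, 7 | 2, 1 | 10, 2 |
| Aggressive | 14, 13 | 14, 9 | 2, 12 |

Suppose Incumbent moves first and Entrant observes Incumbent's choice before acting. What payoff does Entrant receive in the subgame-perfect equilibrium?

Backward induction with Incumbent moving first.
- Soft: BR = X, leader payoff 5.
- Moderate: BR = X, leader payoff 11.
- Aggressive: BR = X, leader payoff 14.
Maximizing over 5, 11, 14, Incumbent chooses Aggressive. Subgame-perfect outcome: (Aggressive, X) with payoffs (14, 13).

13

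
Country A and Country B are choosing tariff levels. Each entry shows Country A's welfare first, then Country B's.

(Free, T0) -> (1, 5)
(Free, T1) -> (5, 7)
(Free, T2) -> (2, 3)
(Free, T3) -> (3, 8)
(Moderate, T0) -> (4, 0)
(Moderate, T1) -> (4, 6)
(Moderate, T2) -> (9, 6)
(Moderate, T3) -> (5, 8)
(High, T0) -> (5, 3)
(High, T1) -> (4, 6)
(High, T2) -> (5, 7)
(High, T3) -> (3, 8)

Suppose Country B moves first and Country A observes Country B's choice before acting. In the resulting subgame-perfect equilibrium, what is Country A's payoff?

5

Solve by backward induction (Country B leads).
- T0: Country A compares 1, 4, 5 and picks High; Country B would get 3.
- T1: Country A compares 5, 4, 4 and picks Free; Country B would get 7.
- T2: Country A compares 2, 9, 5 and picks Moderate; Country B would get 6.
- T3: Country A compares 3, 5, 3 and picks Moderate; Country B would get 8.
Maximizing over 3, 7, 6, 8, Country B chooses T3. Subgame-perfect outcome: (Moderate, T3) with payoffs (5, 8).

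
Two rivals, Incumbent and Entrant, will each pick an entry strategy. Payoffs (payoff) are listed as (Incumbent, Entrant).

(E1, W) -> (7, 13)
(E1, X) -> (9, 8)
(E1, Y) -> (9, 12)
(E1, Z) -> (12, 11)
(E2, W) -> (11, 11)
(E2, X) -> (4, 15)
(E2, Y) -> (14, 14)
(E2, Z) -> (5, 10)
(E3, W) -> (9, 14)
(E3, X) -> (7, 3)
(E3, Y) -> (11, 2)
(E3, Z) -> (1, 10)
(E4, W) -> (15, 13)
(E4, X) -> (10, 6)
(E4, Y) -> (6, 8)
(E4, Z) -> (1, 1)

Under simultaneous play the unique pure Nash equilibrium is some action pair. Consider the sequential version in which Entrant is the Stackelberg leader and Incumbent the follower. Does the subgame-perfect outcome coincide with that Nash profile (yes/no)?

Incumbent best-responds to each possible Entrant move:
- W → Incumbent plays E4 (best of 7, 11, 9, 15); Entrant gets 13.
- X → Incumbent plays E4 (best of 9, 4, 7, 10); Entrant gets 6.
- Y → Incumbent plays E2 (best of 9, 14, 11, 6); Entrant gets 14.
- Z → Incumbent plays E1 (best of 12, 5, 1, 1); Entrant gets 11.
Entrant's induced payoffs are 13, 6, 14, 11, so Entrant commits to Y. Subgame-perfect outcome: (E2, Y) with payoffs (14, 14).
Under simultaneous play:
Incumbent's best replies: W→E4; X→E4; Y→E2; Z→E1.
Entrant's best replies: E1→W; E2→X; E3→W; E4→W.
Only (E4, W) has each player best-responding; Nash payoffs (15, 13).
Sequential outcome (E2, Y) differs from the Nash profile (E4, W).

no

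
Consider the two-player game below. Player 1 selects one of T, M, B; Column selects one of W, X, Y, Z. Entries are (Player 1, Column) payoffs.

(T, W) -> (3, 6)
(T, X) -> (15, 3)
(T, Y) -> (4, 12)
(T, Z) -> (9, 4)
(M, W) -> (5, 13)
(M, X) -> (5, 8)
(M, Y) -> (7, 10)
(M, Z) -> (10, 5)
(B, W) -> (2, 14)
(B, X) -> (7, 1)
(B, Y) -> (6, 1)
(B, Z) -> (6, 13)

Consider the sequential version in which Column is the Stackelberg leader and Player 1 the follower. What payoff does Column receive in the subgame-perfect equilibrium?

13

Work backward from Player 1's decision.
- W: Player 1 compares 3, 5, 2 and picks M; Column would get 13.
- X: Player 1 compares 15, 5, 7 and picks T; Column would get 3.
- Y: Player 1 compares 4, 7, 6 and picks M; Column would get 10.
- Z: Player 1 compares 9, 10, 6 and picks M; Column would get 5.
Among 13, 3, 10, 5, the best is 13 at W. Subgame-perfect outcome: (M, W) with payoffs (5, 13).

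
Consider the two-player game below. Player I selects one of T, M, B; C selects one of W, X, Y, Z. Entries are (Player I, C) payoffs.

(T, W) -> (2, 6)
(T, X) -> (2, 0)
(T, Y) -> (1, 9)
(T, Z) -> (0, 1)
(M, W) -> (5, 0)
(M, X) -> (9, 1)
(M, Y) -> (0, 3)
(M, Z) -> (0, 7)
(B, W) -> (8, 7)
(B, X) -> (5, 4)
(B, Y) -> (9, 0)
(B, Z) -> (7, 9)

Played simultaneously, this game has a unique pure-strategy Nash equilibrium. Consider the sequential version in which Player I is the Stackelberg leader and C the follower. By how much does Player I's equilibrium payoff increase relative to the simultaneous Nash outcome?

Backward induction with Player I moving first.
- T → C plays Y (best of 6, 0, 9, 1); Player I gets 1.
- M → C plays Z (best of 0, 1, 3, 7); Player I gets 0.
- B → C plays Z (best of 7, 4, 0, 9); Player I gets 7.
Player I's induced payoffs are 1, 0, 7, so Player I commits to B. Subgame-perfect outcome: (B, Z) with payoffs (7, 9).
Now find the simultaneous Nash equilibrium.
Player I's best replies: W→B; X→M; Y→B; Z→B.
C's best replies: T→Y; M→Z; B→Z.
The unique mutual best reply is (B, Z), giving (7, 9).
Player I's commitment gain: 7 − 7 = 0.

0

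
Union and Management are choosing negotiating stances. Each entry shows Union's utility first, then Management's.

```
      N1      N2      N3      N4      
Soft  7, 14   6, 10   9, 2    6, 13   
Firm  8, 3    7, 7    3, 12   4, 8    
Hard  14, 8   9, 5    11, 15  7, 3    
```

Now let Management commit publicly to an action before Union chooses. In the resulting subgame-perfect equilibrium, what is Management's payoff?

15

Backward induction with Management moving first.
- N1: BR = Hard, leader payoff 8.
- N2: BR = Hard, leader payoff 5.
- N3: BR = Hard, leader payoff 15.
- N4: BR = Hard, leader payoff 3.
Management's induced payoffs are 8, 5, 15, 3, so Management commits to N3. Subgame-perfect outcome: (Hard, N3) with payoffs (11, 15).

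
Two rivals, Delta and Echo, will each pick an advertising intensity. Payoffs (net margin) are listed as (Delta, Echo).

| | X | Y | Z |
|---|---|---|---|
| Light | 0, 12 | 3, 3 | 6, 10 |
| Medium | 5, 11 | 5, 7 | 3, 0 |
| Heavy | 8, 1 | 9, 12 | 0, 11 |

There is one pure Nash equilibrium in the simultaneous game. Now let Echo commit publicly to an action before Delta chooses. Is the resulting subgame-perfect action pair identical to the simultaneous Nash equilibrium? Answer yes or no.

Delta best-responds to each possible Echo move:
- X: Delta compares 0, 5, 8 and picks Heavy; Echo would get 1.
- Y: Delta compares 3, 5, 9 and picks Heavy; Echo would get 12.
- Z: Delta compares 6, 3, 0 and picks Light; Echo would get 10.
Maximizing over 1, 12, 10, Echo chooses Y. Subgame-perfect outcome: (Heavy, Y) with payoffs (9, 12).
Under simultaneous play:
Delta's best replies: X→Heavy; Y→Heavy; Z→Light.
Echo's best replies: Light→X; Medium→X; Heavy→Y.
Only (Heavy, Y) has each player best-responding; Nash payoffs (9, 12).
Sequential outcome (Heavy, Y) coincides with the Nash profile (Heavy, Y).

yes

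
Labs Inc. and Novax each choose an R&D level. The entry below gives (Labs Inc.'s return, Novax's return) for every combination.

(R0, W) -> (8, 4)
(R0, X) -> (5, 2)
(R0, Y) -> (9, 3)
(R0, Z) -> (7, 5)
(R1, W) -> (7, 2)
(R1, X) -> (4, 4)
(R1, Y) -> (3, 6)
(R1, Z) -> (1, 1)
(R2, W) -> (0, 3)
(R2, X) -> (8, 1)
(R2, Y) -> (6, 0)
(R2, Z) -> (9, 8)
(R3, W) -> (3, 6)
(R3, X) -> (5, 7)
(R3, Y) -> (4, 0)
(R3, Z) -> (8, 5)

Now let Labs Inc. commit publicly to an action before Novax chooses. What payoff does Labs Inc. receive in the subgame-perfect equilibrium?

Work backward from Novax's decision.
- R0 → Novax plays Z (best of 4, 2, 3, 5); Labs Inc. gets 7.
- R1 → Novax plays Y (best of 2, 4, 6, 1); Labs Inc. gets 3.
- R2 → Novax plays Z (best of 3, 1, 0, 8); Labs Inc. gets 9.
- R3 → Novax plays X (best of 6, 7, 0, 5); Labs Inc. gets 5.
Maximizing over 7, 3, 9, 5, Labs Inc. chooses R2. Subgame-perfect outcome: (R2, Z) with payoffs (9, 8).

9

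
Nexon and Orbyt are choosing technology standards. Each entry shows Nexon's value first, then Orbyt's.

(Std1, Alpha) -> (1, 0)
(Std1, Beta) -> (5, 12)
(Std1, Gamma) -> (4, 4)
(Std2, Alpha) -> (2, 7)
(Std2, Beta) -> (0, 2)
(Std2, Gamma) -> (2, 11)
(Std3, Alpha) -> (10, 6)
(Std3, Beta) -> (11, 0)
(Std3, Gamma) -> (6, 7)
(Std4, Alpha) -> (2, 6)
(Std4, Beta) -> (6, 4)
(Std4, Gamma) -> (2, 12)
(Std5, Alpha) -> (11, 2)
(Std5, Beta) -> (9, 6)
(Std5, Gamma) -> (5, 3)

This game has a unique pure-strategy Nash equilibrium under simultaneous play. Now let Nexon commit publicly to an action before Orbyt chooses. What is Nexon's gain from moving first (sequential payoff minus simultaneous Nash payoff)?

3

Solve by backward induction (Nexon leads).
- Std1 → Orbyt plays Beta (best of 0, 12, 4); Nexon gets 5.
- Std2 → Orbyt plays Gamma (best of 7, 2, 11); Nexon gets 2.
- Std3 → Orbyt plays Gamma (best of 6, 0, 7); Nexon gets 6.
- Std4 → Orbyt plays Gamma (best of 6, 4, 12); Nexon gets 2.
- Std5 → Orbyt plays Beta (best of 2, 6, 3); Nexon gets 9.
Maximizing over 5, 2, 6, 2, 9, Nexon chooses Std5. Subgame-perfect outcome: (Std5, Beta) with payoffs (9, 6).
For the simultaneous game, intersect best replies.
Nexon's best replies: Alpha→Std5; Beta→Std3; Gamma→Std3.
Orbyt's best replies: Std1→Beta; Std2→Gamma; Std3→Gamma; Std4→Gamma; Std5→Beta.
Only (Std3, Gamma) has each player best-responding; Nash payoffs (6, 7).
Nexon's commitment gain: 9 − 6 = 3.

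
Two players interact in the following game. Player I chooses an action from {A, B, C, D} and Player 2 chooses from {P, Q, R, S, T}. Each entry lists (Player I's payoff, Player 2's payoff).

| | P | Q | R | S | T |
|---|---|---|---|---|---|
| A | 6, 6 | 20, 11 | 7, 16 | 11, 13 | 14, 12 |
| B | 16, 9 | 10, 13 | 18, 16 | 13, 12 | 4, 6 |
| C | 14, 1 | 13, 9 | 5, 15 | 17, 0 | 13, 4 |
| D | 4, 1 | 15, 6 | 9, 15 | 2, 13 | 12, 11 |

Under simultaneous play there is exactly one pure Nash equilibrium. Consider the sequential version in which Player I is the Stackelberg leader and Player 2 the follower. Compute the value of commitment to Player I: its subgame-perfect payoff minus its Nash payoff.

0

Solve by backward induction (Player I leads).
- A: Player 2 compares 6, 11, 16, 13, 12 and picks R; Player I would get 7.
- B: Player 2 compares 9, 13, 16, 12, 6 and picks R; Player I would get 18.
- C: Player 2 compares 1, 9, 15, 0, 4 and picks R; Player I would get 5.
- D: Player 2 compares 1, 6, 15, 13, 11 and picks R; Player I would get 9.
Among 7, 18, 5, 9, the best is 18 at B. Subgame-perfect outcome: (B, R) with payoffs (18, 16).
For the simultaneous game, intersect best replies.
Player I's best replies: P→B; Q→A; R→B; S→C; T→A.
Player 2's best replies: A→R; B→R; C→R; D→R.
Only (B, R) has each player best-responding; Nash payoffs (18, 16).
Player I's commitment gain: 18 − 18 = 0.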